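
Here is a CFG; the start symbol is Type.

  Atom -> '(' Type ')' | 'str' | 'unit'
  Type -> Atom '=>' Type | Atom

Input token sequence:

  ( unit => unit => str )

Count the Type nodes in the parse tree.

4

[Type [Atom ( [Type [Atom unit] => [Type [Atom unit] => [Type [Atom str]]]] )]]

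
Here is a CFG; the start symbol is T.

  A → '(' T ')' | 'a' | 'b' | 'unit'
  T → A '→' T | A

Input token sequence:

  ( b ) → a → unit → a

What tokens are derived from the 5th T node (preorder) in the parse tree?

[T [A ( [T [A b]] )] → [T [A a] → [T [A unit] → [T [A a]]]]]

a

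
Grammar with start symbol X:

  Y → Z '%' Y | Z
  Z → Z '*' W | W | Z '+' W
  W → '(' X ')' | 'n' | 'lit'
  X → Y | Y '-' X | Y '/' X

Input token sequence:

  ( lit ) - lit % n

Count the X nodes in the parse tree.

[X [Y [Z [W ( [X [Y [Z [W lit]]]] )]]] - [X [Y [Z [W lit]] % [Y [Z [W n]]]]]]

3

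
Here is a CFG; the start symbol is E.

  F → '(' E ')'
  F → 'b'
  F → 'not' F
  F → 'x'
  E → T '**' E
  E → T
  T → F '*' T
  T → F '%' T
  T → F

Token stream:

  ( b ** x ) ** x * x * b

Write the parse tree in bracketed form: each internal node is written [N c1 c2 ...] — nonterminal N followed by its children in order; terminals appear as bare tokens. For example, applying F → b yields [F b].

E
T ** E
F ** E
( E ) ** E
( T ** E ) ** E
( F ** E ) ** E
( b ** E ) ** E
( b ** T ) ** E
( b ** F ) ** E
( b ** x ) ** E
( b ** x ) ** T
( b ** x ) ** F * T
( b ** x ) ** x * T
( b ** x ) ** x * F * T
( b ** x ) ** x * x * T
( b ** x ) ** x * x * F
( b ** x ) ** x * x * b

[E [T [F ( [E [T [F b]] ** [E [T [F x]]]] )]] ** [E [T [F x] * [T [F x] * [T [F b]]]]]]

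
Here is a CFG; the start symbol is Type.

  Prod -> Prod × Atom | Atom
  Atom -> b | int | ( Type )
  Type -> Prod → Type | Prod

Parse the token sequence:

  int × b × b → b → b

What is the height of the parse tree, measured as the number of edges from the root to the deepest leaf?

[Type [Prod [Prod [Prod [Atom int]] × [Atom b]] × [Atom b]] → [Type [Prod [Atom b]] → [Type [Prod [Atom b]]]]]

5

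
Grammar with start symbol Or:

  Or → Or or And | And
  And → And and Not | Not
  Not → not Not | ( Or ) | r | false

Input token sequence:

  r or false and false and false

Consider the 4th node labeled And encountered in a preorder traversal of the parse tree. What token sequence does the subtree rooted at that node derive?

false

[Or [Or [And [Not r]]] or [And [And [And [Not false]] and [Not false]] and [Not false]]]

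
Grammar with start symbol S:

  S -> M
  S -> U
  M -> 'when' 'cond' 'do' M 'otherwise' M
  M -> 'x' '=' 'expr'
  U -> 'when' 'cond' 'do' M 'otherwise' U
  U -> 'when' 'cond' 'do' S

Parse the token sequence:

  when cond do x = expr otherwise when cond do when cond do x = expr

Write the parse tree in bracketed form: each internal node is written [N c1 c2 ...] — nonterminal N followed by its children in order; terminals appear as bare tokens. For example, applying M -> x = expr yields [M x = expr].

S
U
when cond do M otherwise U
when cond do x = expr otherwise U
when cond do x = expr otherwise when cond do S
when cond do x = expr otherwise when cond do U
when cond do x = expr otherwise when cond do when cond do S
when cond do x = expr otherwise when cond do when cond do M
when cond do x = expr otherwise when cond do when cond do x = expr

[S [U when cond do [M x = expr] otherwise [U when cond do [S [U when cond do [S [M x = expr]]]]]]]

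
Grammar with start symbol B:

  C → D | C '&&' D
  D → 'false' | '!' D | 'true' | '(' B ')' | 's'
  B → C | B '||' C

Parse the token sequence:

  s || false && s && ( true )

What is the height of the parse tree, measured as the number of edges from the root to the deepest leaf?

6

[B [B [C [D s]]] || [C [C [C [D false]] && [D s]] && [D ( [B [C [D true]]] )]]]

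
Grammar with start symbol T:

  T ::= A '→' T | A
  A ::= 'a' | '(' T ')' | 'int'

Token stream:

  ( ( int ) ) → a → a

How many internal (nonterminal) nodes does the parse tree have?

10

[T [A ( [T [A ( [T [A int]] )]] )] → [T [A a] → [T [A a]]]]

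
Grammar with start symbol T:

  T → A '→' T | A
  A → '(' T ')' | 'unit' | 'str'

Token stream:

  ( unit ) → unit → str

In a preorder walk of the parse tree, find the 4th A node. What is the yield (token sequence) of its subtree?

str

[T [A ( [T [A unit]] )] → [T [A unit] → [T [A str]]]]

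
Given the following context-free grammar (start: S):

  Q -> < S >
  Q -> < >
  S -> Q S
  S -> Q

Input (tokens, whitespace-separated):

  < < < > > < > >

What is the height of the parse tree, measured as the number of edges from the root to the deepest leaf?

[S [Q < [S [Q < [S [Q < >]] >] [S [Q < >]]] >]]

6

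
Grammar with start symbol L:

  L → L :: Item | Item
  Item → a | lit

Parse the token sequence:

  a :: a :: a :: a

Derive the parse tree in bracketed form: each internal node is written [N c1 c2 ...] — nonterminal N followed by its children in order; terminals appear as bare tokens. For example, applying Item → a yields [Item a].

[L [L [L [L [Item a]] :: [Item a]] :: [Item a]] :: [Item a]]

L
L :: Item
L :: Item :: Item
L :: Item :: Item :: Item
Item :: Item :: Item :: Item
a :: Item :: Item :: Item
a :: a :: Item :: Item
a :: a :: a :: Item
a :: a :: a :: a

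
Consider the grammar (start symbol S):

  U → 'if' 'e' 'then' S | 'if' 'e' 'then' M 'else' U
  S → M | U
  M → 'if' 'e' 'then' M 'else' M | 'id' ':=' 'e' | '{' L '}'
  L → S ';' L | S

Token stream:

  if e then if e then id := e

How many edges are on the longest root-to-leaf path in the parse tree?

[S [U if e then [S [U if e then [S [M id := e]]]]]]

6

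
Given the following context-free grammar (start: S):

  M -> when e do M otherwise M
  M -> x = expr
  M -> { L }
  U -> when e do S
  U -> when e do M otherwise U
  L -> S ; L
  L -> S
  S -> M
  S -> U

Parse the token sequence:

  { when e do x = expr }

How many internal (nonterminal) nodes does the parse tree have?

7

[S [M { [L [S [U when e do [S [M x = expr]]]]] }]]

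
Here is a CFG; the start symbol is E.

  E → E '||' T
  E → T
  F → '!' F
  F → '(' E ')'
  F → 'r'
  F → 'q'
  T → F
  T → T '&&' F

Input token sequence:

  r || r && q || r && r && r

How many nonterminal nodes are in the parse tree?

[E [E [E [T [F r]]] || [T [T [F r]] && [F q]]] || [T [T [T [F r]] && [F r]] && [F r]]]

15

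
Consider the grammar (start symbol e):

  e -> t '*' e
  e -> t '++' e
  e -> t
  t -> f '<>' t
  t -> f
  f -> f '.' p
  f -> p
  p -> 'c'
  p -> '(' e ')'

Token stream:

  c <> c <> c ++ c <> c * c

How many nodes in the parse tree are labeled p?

6

[e [t [f [p c]] <> [t [f [p c]] <> [t [f [p c]]]]] ++ [e [t [f [p c]] <> [t [f [p c]]]] * [e [t [f [p c]]]]]]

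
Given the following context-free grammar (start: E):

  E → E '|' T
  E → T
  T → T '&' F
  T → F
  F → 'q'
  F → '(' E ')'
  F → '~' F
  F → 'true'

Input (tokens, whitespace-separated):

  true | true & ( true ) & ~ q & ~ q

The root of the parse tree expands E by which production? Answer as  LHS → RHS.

[E [E [T [F true]]] | [T [T [T [T [F true]] & [F ( [E [T [F true]]] )]] & [F ~ [F q]]] & [F ~ [F q]]]]

E → E '|' T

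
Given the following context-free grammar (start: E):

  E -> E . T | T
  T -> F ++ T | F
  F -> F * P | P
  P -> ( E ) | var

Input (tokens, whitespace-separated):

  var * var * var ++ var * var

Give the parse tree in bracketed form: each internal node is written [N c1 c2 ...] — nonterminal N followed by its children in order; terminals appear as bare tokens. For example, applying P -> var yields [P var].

[E [T [F [F [F [P var]] * [P var]] * [P var]] ++ [T [F [F [P var]] * [P var]]]]]

E
T
F ++ T
F * P ++ T
F * P * P ++ T
P * P * P ++ T
var * P * P ++ T
var * var * P ++ T
var * var * var ++ T
var * var * var ++ F
var * var * var ++ F * P
var * var * var ++ P * P
var * var * var ++ var * P
var * var * var ++ var * var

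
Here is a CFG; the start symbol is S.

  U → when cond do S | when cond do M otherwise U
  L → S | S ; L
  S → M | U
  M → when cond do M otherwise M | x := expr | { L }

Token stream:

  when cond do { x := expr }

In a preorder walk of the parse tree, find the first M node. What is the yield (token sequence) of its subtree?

[S [U when cond do [S [M { [L [S [M x := expr]]] }]]]]

{ x := expr }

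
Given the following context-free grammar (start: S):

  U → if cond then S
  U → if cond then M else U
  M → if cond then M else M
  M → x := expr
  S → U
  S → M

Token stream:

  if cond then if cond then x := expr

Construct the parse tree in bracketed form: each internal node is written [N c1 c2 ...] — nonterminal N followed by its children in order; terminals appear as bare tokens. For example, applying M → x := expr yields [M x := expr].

S
U
if cond then S
if cond then U
if cond then if cond then S
if cond then if cond then M
if cond then if cond then x := expr

[S [U if cond then [S [U if cond then [S [M x := expr]]]]]]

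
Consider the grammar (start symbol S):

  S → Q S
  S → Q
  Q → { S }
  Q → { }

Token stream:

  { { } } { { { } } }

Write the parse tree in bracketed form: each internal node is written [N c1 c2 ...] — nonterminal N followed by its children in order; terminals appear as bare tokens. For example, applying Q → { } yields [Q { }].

[S [Q { [S [Q { }]] }] [S [Q { [S [Q { [S [Q { }]] }]] }]]]

S
Q S
{ S } S
{ Q } S
{ { } } S
{ { } } Q
{ { } } { S }
{ { } } { Q }
{ { } } { { S } }
{ { } } { { Q } }
{ { } } { { { } } }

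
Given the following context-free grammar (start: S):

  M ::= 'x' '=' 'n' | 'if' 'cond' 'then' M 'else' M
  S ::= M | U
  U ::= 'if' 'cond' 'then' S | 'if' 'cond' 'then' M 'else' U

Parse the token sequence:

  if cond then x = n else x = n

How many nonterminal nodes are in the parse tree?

4

[S [M if cond then [M x = n] else [M x = n]]]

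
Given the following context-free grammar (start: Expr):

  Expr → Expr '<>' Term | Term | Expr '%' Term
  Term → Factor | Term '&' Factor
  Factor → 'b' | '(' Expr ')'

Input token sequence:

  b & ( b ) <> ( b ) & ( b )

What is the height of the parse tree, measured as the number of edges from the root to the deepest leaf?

[Expr [Expr [Term [Term [Factor b]] & [Factor ( [Expr [Term [Factor b]]] )]]] <> [Term [Term [Factor ( [Expr [Term [Factor b]]] )]] & [Factor ( [Expr [Term [Factor b]]] )]]]

7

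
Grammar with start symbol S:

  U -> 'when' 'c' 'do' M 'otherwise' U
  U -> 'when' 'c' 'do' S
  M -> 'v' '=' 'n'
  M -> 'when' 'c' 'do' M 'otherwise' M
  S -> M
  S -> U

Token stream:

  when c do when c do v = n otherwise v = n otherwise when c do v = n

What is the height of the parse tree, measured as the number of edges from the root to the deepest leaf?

5

[S [U when c do [M when c do [M v = n] otherwise [M v = n]] otherwise [U when c do [S [M v = n]]]]]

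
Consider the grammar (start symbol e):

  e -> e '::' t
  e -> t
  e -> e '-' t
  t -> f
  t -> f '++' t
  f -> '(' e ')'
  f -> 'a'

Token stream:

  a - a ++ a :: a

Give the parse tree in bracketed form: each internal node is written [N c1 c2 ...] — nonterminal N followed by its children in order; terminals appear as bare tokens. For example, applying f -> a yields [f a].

[e [e [e [t [f a]]] - [t [f a] ++ [t [f a]]]] :: [t [f a]]]

e
e :: t
e - t :: t
t - t :: t
f - t :: t
a - t :: t
a - f ++ t :: t
a - a ++ t :: t
a - a ++ f :: t
a - a ++ a :: t
a - a ++ a :: f
a - a ++ a :: a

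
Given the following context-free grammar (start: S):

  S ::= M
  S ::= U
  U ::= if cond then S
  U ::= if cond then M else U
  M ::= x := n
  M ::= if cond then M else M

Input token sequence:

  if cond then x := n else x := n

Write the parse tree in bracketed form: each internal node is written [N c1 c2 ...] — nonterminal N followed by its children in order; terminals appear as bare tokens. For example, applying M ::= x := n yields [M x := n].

[S [M if cond then [M x := n] else [M x := n]]]

S
M
if cond then M else M
if cond then x := n else M
if cond then x := n else x := n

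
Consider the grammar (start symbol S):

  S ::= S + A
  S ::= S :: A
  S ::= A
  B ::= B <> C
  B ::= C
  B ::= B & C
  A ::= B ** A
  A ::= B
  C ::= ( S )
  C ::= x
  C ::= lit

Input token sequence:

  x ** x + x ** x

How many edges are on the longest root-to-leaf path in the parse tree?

[S [S [A [B [C x]] ** [A [B [C x]]]]] + [A [B [C x]] ** [A [B [C x]]]]]

6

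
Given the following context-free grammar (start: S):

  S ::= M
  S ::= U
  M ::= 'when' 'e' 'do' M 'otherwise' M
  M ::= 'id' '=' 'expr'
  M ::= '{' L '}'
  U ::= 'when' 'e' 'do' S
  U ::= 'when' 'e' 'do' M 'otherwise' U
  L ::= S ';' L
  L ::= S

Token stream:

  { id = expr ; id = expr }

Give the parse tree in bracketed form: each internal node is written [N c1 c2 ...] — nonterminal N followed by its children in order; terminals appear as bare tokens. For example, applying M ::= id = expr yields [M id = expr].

[S [M { [L [S [M id = expr]] ; [L [S [M id = expr]]]] }]]

S
M
{ L }
{ S ; L }
{ M ; L }
{ id = expr ; L }
{ id = expr ; S }
{ id = expr ; M }
{ id = expr ; id = expr }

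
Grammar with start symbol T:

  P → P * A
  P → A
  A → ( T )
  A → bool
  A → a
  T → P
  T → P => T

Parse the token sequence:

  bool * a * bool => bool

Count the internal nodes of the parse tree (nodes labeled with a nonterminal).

10

[T [P [P [P [A bool]] * [A a]] * [A bool]] => [T [P [A bool]]]]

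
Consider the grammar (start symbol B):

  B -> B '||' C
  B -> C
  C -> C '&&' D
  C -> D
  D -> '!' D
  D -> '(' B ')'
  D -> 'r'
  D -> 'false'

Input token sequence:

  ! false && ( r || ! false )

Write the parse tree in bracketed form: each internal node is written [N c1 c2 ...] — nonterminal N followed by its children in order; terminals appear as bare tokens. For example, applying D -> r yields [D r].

[B [C [C [D ! [D false]]] && [D ( [B [B [C [D r]]] || [C [D ! [D false]]]] )]]]

B
C
C && D
D && D
! D && D
! false && D
! false && ( B )
! false && ( B || C )
! false && ( C || C )
! false && ( D || C )
! false && ( r || C )
! false && ( r || D )
! false && ( r || ! D )
! false && ( r || ! false )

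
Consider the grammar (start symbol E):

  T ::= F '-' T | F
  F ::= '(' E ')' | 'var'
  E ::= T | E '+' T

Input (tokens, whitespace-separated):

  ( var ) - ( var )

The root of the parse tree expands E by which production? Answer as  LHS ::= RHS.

[E [T [F ( [E [T [F var]]] )] - [T [F ( [E [T [F var]]] )]]]]

E ::= T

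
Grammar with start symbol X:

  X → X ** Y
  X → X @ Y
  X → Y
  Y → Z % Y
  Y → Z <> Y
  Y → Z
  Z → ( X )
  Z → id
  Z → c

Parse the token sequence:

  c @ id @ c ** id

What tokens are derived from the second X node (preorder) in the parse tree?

c @ id @ c

[X [X [X [X [Y [Z c]]] @ [Y [Z id]]] @ [Y [Z c]]] ** [Y [Z id]]]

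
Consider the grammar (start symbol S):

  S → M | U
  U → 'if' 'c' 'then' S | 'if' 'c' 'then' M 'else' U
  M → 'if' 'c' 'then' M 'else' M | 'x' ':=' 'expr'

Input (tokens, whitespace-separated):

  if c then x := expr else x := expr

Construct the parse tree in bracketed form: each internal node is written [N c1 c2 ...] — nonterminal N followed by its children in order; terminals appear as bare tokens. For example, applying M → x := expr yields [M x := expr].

S
M
if c then M else M
if c then x := expr else M
if c then x := expr else x := expr

[S [M if c then [M x := expr] else [M x := expr]]]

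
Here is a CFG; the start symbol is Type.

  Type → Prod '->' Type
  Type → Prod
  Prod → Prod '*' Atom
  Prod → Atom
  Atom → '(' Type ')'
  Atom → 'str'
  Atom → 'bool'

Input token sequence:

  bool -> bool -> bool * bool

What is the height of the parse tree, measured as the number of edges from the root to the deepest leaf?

[Type [Prod [Atom bool]] -> [Type [Prod [Atom bool]] -> [Type [Prod [Prod [Atom bool]] * [Atom bool]]]]]

6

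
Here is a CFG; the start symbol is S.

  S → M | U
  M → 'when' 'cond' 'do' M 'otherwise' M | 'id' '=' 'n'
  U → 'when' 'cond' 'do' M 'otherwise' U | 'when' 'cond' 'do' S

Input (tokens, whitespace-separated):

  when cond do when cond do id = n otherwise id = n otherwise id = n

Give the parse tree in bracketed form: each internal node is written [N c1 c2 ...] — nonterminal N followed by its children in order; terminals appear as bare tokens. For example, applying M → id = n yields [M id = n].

[S [M when cond do [M when cond do [M id = n] otherwise [M id = n]] otherwise [M id = n]]]

S
M
when cond do M otherwise M
when cond do when cond do M otherwise M otherwise M
when cond do when cond do id = n otherwise M otherwise M
when cond do when cond do id = n otherwise id = n otherwise M
when cond do when cond do id = n otherwise id = n otherwise id = n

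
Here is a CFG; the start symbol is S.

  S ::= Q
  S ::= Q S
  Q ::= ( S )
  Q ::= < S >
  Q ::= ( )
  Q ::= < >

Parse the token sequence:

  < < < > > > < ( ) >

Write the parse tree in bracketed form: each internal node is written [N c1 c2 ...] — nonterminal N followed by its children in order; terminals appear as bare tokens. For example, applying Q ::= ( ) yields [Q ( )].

[S [Q < [S [Q < [S [Q < >]] >]] >] [S [Q < [S [Q ( )]] >]]]

S
Q S
< S > S
< Q > S
< < S > > S
< < Q > > S
< < < > > > S
< < < > > > Q
< < < > > > < S >
< < < > > > < Q >
< < < > > > < ( ) >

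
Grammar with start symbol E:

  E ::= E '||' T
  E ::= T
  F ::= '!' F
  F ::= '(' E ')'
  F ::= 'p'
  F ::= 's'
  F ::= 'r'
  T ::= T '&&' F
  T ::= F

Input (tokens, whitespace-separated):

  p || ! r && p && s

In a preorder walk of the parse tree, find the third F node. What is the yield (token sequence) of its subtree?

[E [E [T [F p]]] || [T [T [T [F ! [F r]]] && [F p]] && [F s]]]

r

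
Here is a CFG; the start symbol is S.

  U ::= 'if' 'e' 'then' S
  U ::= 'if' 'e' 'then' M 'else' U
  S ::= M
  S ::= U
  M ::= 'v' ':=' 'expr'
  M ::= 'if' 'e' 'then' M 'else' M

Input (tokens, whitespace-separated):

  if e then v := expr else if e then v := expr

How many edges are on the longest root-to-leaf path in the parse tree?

[S [U if e then [M v := expr] else [U if e then [S [M v := expr]]]]]

5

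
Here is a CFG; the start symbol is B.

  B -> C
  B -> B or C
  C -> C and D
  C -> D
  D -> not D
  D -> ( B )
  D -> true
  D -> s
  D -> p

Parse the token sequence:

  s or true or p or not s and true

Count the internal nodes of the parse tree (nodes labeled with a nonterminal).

[B [B [B [B [C [D s]]] or [C [D true]]] or [C [D p]]] or [C [C [D not [D s]]] and [D true]]]

15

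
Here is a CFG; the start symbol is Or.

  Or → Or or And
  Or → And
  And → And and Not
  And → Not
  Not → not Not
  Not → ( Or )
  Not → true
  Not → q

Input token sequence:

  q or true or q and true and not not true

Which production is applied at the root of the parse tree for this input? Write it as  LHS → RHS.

Or → Or or And

[Or [Or [Or [And [Not q]]] or [And [Not true]]] or [And [And [And [Not q]] and [Not true]] and [Not not [Not not [Not true]]]]]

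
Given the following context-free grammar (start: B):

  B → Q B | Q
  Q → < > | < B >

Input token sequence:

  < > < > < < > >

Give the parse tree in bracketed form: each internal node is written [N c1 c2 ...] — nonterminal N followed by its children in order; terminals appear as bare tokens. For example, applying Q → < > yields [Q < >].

[B [Q < >] [B [Q < >] [B [Q < [B [Q < >]] >]]]]

B
Q B
< > B
< > Q B
< > < > B
< > < > Q
< > < > < B >
< > < > < Q >
< > < > < < > >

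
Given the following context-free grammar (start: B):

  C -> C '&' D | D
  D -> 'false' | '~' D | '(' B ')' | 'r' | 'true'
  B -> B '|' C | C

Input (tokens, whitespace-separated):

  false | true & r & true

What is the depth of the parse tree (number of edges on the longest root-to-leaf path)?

5

[B [B [C [D false]]] | [C [C [C [D true]] & [D r]] & [D true]]]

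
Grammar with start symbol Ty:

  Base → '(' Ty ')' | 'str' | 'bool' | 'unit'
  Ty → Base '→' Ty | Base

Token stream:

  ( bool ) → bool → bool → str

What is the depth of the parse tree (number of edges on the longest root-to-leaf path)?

[Ty [Base ( [Ty [Base bool]] )] → [Ty [Base bool] → [Ty [Base bool] → [Ty [Base str]]]]]

5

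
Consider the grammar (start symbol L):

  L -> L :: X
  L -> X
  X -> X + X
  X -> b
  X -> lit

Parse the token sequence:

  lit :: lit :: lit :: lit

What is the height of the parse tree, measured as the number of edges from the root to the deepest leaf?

5

[L [L [L [L [X lit]] :: [X lit]] :: [X lit]] :: [X lit]]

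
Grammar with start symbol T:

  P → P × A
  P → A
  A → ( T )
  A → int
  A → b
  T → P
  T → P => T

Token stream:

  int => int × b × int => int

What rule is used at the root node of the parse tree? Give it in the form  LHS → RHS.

[T [P [A int]] => [T [P [P [P [A int]] × [A b]] × [A int]] => [T [P [A int]]]]]

T → P => T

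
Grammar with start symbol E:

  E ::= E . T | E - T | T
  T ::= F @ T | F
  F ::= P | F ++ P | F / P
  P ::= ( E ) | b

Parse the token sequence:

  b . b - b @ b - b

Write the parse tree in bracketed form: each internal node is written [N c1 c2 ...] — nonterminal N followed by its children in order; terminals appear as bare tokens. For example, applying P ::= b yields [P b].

[E [E [E [E [T [F [P b]]]] . [T [F [P b]]]] - [T [F [P b]] @ [T [F [P b]]]]] - [T [F [P b]]]]

E
E - T
E - T - T
E . T - T - T
T . T - T - T
F . T - T - T
P . T - T - T
b . T - T - T
b . F - T - T
b . P - T - T
b . b - T - T
b . b - F @ T - T
b . b - P @ T - T
b . b - b @ T - T
b . b - b @ F - T
b . b - b @ P - T
b . b - b @ b - T
b . b - b @ b - F
b . b - b @ b - P
b . b - b @ b - b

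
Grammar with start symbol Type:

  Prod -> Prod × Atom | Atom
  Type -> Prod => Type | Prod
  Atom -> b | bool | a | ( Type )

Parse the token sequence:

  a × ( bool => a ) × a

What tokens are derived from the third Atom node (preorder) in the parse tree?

bool

[Type [Prod [Prod [Prod [Atom a]] × [Atom ( [Type [Prod [Atom bool]] => [Type [Prod [Atom a]]]] )]] × [Atom a]]]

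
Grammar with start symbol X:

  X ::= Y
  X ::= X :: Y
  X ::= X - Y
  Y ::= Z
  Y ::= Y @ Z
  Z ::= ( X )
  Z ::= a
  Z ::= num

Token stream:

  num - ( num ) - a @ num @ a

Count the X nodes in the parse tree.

[X [X [X [Y [Z num]]] - [Y [Z ( [X [Y [Z num]]] )]]] - [Y [Y [Y [Z a]] @ [Z num]] @ [Z a]]]

4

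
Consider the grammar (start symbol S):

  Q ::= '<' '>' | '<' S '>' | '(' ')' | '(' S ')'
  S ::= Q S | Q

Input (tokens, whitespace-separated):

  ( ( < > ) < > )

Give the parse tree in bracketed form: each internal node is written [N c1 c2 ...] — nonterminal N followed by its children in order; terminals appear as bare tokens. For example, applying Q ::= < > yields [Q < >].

S
Q
( S )
( Q S )
( ( S ) S )
( ( Q ) S )
( ( < > ) S )
( ( < > ) Q )
( ( < > ) < > )

[S [Q ( [S [Q ( [S [Q < >]] )] [S [Q < >]]] )]]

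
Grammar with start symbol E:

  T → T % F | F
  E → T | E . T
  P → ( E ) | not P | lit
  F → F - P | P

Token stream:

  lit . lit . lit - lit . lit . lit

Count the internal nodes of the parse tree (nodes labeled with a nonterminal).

[E [E [E [E [E [T [F [P lit]]]] . [T [F [P lit]]]] . [T [F [F [P lit]] - [P lit]]]] . [T [F [P lit]]]] . [T [F [P lit]]]]

22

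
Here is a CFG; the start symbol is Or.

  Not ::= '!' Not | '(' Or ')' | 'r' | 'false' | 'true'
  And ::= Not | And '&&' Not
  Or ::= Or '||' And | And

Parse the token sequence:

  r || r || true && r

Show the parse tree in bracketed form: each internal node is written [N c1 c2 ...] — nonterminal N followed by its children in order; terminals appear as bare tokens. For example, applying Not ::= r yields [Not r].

[Or [Or [Or [And [Not r]]] || [And [Not r]]] || [And [And [Not true]] && [Not r]]]

Or
Or || And
Or || And || And
And || And || And
Not || And || And
r || And || And
r || Not || And
r || r || And
r || r || And && Not
r || r || Not && Not
r || r || true && Not
r || r || true && r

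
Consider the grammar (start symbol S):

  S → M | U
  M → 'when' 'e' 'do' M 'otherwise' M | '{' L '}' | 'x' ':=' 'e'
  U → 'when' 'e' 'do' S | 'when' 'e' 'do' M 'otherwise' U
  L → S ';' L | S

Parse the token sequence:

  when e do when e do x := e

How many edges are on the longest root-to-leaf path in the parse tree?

[S [U when e do [S [U when e do [S [M x := e]]]]]]

6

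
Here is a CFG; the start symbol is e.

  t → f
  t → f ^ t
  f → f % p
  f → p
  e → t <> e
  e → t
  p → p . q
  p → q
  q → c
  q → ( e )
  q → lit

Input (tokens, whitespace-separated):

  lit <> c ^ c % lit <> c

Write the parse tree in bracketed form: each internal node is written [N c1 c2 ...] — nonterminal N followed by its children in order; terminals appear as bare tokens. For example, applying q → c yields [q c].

e
t <> e
f <> e
p <> e
q <> e
lit <> e
lit <> t <> e
lit <> f ^ t <> e
lit <> p ^ t <> e
lit <> q ^ t <> e
lit <> c ^ t <> e
lit <> c ^ f <> e
lit <> c ^ f % p <> e
lit <> c ^ p % p <> e
lit <> c ^ q % p <> e
lit <> c ^ c % p <> e
lit <> c ^ c % q <> e
lit <> c ^ c % lit <> e
lit <> c ^ c % lit <> t
lit <> c ^ c % lit <> f
lit <> c ^ c % lit <> p
lit <> c ^ c % lit <> q
lit <> c ^ c % lit <> c

[e [t [f [p [q lit]]]] <> [e [t [f [p [q c]]] ^ [t [f [f [p [q c]]] % [p [q lit]]]]] <> [e [t [f [p [q c]]]]]]]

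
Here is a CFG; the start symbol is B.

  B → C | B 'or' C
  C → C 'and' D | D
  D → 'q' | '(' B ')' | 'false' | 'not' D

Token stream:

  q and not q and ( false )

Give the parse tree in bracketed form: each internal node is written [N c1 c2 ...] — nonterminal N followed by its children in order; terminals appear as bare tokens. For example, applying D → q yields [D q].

[B [C [C [C [D q]] and [D not [D q]]] and [D ( [B [C [D false]]] )]]]

B
C
C and D
C and D and D
D and D and D
q and D and D
q and not D and D
q and not q and D
q and not q and ( B )
q and not q and ( C )
q and not q and ( D )
q and not q and ( false )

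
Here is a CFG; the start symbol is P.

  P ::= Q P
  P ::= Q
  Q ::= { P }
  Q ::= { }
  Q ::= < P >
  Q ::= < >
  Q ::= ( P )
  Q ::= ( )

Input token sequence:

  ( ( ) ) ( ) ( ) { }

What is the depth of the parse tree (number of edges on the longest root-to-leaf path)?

5

[P [Q ( [P [Q ( )]] )] [P [Q ( )] [P [Q ( )] [P [Q { }]]]]]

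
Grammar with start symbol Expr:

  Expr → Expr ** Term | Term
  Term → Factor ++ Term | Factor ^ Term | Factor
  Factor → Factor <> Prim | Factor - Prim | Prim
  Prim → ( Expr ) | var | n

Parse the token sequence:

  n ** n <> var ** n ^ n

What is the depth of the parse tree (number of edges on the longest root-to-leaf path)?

6

[Expr [Expr [Expr [Term [Factor [Prim n]]]] ** [Term [Factor [Factor [Prim n]] <> [Prim var]]]] ** [Term [Factor [Prim n]] ^ [Term [Factor [Prim n]]]]]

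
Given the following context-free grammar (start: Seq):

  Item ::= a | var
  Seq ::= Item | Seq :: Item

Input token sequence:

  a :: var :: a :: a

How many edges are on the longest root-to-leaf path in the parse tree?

[Seq [Seq [Seq [Seq [Item a]] :: [Item var]] :: [Item a]] :: [Item a]]

5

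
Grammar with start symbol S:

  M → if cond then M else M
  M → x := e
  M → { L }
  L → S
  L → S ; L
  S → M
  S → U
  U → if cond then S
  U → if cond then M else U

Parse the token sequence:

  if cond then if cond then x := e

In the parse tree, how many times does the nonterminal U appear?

2

[S [U if cond then [S [U if cond then [S [M x := e]]]]]]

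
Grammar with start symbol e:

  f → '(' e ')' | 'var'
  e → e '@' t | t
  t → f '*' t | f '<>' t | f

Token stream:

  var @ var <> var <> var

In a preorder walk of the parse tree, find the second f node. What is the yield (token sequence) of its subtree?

var

[e [e [t [f var]]] @ [t [f var] <> [t [f var] <> [t [f var]]]]]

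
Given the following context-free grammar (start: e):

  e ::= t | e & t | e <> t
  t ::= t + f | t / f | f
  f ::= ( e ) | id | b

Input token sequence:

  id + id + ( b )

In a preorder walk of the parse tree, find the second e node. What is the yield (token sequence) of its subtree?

b

[e [t [t [t [f id]] + [f id]] + [f ( [e [t [f b]]] )]]]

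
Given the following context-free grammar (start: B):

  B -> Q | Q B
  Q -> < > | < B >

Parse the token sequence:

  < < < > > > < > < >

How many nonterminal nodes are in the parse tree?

10

[B [Q < [B [Q < [B [Q < >]] >]] >] [B [Q < >] [B [Q < >]]]]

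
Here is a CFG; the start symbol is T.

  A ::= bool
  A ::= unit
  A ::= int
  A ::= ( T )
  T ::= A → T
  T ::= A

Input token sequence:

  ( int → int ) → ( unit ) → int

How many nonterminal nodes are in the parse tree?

12

[T [A ( [T [A int] → [T [A int]]] )] → [T [A ( [T [A unit]] )] → [T [A int]]]]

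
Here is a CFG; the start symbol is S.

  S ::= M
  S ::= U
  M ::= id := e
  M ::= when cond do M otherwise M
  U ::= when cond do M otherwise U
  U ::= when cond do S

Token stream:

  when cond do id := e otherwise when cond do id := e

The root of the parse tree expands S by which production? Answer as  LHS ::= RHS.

S ::= U

[S [U when cond do [M id := e] otherwise [U when cond do [S [M id := e]]]]]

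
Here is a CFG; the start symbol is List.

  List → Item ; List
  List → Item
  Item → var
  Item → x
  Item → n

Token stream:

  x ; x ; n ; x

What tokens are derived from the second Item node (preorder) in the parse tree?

x

[List [Item x] ; [List [Item x] ; [List [Item n] ; [List [Item x]]]]]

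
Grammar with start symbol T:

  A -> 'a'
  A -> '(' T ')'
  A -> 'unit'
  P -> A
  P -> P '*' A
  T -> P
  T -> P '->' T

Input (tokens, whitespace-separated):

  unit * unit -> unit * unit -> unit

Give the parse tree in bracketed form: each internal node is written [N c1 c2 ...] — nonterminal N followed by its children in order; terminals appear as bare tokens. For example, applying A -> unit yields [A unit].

[T [P [P [A unit]] * [A unit]] -> [T [P [P [A unit]] * [A unit]] -> [T [P [A unit]]]]]

T
P -> T
P * A -> T
A * A -> T
unit * A -> T
unit * unit -> T
unit * unit -> P -> T
unit * unit -> P * A -> T
unit * unit -> A * A -> T
unit * unit -> unit * A -> T
unit * unit -> unit * unit -> T
unit * unit -> unit * unit -> P
unit * unit -> unit * unit -> A
unit * unit -> unit * unit -> unit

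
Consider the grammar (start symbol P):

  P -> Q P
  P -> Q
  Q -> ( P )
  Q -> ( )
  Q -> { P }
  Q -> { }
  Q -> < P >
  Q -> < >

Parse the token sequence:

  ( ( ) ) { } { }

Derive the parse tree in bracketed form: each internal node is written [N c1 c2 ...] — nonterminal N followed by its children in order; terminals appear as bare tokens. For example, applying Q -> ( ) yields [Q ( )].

P
Q P
( P ) P
( Q ) P
( ( ) ) P
( ( ) ) Q P
( ( ) ) { } P
( ( ) ) { } Q
( ( ) ) { } { }

[P [Q ( [P [Q ( )]] )] [P [Q { }] [P [Q { }]]]]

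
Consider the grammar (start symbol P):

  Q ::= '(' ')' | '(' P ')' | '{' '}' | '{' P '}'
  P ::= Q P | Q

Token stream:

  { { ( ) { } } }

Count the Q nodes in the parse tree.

[P [Q { [P [Q { [P [Q ( )] [P [Q { }]]] }]] }]]

4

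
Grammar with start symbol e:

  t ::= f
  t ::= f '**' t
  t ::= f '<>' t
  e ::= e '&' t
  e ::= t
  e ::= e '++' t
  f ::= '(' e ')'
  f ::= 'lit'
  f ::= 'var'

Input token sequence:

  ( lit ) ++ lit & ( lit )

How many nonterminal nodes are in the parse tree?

[e [e [e [t [f ( [e [t [f lit]]] )]]] ++ [t [f lit]]] & [t [f ( [e [t [f lit]]] )]]]

15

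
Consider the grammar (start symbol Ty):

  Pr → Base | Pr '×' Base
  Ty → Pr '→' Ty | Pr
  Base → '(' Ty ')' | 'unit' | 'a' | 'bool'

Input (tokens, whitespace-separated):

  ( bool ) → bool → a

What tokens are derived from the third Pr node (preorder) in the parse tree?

bool

[Ty [Pr [Base ( [Ty [Pr [Base bool]]] )]] → [Ty [Pr [Base bool]] → [Ty [Pr [Base a]]]]]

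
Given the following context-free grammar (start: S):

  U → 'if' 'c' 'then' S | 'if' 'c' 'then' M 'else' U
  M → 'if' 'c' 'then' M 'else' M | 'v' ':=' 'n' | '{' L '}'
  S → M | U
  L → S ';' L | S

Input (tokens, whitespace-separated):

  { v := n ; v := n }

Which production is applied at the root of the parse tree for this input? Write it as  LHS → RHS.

S → M

[S [M { [L [S [M v := n]] ; [L [S [M v := n]]]] }]]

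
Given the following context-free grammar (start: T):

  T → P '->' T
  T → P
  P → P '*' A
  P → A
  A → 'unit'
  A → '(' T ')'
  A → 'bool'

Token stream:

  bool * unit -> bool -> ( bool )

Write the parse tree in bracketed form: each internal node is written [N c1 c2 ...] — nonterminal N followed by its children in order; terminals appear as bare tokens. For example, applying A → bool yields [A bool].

[T [P [P [A bool]] * [A unit]] -> [T [P [A bool]] -> [T [P [A ( [T [P [A bool]]] )]]]]]

T
P -> T
P * A -> T
A * A -> T
bool * A -> T
bool * unit -> T
bool * unit -> P -> T
bool * unit -> A -> T
bool * unit -> bool -> T
bool * unit -> bool -> P
bool * unit -> bool -> A
bool * unit -> bool -> ( T )
bool * unit -> bool -> ( P )
bool * unit -> bool -> ( A )
bool * unit -> bool -> ( bool )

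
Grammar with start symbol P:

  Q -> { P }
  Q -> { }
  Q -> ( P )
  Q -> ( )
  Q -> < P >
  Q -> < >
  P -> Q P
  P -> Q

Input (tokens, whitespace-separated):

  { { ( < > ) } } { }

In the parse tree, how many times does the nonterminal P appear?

[P [Q { [P [Q { [P [Q ( [P [Q < >]] )]] }]] }] [P [Q { }]]]

5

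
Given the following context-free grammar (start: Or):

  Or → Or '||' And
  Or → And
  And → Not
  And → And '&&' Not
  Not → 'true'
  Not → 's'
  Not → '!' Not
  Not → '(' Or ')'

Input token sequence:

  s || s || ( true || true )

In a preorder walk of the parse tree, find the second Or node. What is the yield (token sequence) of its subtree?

[Or [Or [Or [And [Not s]]] || [And [Not s]]] || [And [Not ( [Or [Or [And [Not true]]] || [And [Not true]]] )]]]

s || s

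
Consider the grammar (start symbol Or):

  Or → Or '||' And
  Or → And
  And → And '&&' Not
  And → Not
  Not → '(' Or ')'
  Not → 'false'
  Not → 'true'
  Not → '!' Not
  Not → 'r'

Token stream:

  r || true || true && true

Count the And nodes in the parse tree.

4

[Or [Or [Or [And [Not r]]] || [And [Not true]]] || [And [And [Not true]] && [Not true]]]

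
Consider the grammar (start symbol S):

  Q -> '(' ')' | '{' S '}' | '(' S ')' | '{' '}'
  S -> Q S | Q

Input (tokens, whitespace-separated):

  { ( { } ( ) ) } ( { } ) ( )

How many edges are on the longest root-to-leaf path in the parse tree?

7

[S [Q { [S [Q ( [S [Q { }] [S [Q ( )]]] )]] }] [S [Q ( [S [Q { }]] )] [S [Q ( )]]]]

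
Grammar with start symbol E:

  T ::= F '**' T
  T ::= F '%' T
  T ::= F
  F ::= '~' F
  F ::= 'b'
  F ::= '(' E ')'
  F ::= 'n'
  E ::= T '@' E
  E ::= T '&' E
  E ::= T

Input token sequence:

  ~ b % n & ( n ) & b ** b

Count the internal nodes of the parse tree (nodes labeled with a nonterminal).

17

[E [T [F ~ [F b]] % [T [F n]]] & [E [T [F ( [E [T [F n]]] )]] & [E [T [F b] ** [T [F b]]]]]]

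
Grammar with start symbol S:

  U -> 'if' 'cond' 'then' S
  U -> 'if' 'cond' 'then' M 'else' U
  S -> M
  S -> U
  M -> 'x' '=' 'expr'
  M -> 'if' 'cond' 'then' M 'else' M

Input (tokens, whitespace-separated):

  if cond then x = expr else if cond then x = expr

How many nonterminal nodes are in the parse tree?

[S [U if cond then [M x = expr] else [U if cond then [S [M x = expr]]]]]

6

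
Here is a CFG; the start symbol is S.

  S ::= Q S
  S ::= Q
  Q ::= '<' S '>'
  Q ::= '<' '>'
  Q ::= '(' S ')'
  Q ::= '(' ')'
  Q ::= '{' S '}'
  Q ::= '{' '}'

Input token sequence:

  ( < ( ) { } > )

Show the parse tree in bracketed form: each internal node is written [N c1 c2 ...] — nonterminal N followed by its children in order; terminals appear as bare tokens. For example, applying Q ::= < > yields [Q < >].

S
Q
( S )
( Q )
( < S > )
( < Q S > )
( < ( ) S > )
( < ( ) Q > )
( < ( ) { } > )

[S [Q ( [S [Q < [S [Q ( )] [S [Q { }]]] >]] )]]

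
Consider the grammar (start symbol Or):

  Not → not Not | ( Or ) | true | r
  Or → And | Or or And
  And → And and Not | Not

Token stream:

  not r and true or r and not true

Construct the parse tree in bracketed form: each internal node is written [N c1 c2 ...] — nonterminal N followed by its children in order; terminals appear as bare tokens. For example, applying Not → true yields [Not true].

Or
Or or And
And or And
And and Not or And
Not and Not or And
not Not and Not or And
not r and Not or And
not r and true or And
not r and true or And and Not
not r and true or Not and Not
not r and true or r and Not
not r and true or r and not Not
not r and true or r and not true

[Or [Or [And [And [Not not [Not r]]] and [Not true]]] or [And [And [Not r]] and [Not not [Not true]]]]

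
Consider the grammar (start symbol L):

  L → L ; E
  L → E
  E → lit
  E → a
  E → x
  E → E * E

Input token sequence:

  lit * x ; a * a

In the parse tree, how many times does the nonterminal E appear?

[L [L [E [E lit] * [E x]]] ; [E [E a] * [E a]]]

6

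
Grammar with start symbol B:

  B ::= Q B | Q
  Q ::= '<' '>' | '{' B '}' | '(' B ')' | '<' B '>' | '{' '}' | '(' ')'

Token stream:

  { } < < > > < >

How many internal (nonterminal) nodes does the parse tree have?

[B [Q { }] [B [Q < [B [Q < >]] >] [B [Q < >]]]]

8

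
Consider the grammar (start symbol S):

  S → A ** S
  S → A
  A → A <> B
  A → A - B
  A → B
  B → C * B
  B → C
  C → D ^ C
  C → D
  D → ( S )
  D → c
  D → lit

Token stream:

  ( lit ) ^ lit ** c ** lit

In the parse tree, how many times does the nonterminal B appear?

[S [A [B [C [D ( [S [A [B [C [D lit]]]]] )] ^ [C [D lit]]]]] ** [S [A [B [C [D c]]]] ** [S [A [B [C [D lit]]]]]]]

4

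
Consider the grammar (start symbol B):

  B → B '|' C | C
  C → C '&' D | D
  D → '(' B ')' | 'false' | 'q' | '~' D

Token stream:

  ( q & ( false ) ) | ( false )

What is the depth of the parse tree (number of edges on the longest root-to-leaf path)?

[B [B [C [D ( [B [C [C [D q]] & [D ( [B [C [D false]]] )]]] )]]] | [C [D ( [B [C [D false]]] )]]]

10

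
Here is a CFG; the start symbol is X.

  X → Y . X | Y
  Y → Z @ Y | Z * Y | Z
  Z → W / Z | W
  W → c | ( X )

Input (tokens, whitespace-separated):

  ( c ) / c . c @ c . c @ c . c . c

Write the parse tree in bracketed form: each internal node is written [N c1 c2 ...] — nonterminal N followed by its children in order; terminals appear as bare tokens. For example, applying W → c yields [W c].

[X [Y [Z [W ( [X [Y [Z [W c]]]] )] / [Z [W c]]]] . [X [Y [Z [W c]] @ [Y [Z [W c]]]] . [X [Y [Z [W c]] @ [Y [Z [W c]]]] . [X [Y [Z [W c]]] . [X [Y [Z [W c]]]]]]]]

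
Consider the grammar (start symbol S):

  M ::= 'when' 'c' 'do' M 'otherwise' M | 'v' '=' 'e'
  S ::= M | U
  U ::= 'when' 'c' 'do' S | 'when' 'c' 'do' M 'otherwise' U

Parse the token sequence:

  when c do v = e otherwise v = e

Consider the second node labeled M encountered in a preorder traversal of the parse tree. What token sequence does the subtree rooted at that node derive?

[S [M when c do [M v = e] otherwise [M v = e]]]

v = e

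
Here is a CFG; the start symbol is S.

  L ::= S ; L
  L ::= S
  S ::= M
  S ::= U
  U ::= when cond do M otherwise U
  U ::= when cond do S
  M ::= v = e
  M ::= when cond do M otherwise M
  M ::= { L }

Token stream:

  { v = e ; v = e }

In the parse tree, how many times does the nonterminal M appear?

[S [M { [L [S [M v = e]] ; [L [S [M v = e]]]] }]]

3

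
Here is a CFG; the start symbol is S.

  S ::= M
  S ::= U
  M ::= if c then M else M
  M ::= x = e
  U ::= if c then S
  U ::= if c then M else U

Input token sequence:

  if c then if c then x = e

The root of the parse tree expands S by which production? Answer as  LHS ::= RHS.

S ::= U

[S [U if c then [S [U if c then [S [M x = e]]]]]]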